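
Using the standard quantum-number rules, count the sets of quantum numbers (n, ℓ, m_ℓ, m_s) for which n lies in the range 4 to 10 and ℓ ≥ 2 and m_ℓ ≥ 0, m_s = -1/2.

Treat each shell separately and count matching orbitals:
n=4 → 7; n=5 → 12; n=6 → 18; n=7 → 25; n=8 → 33; n=9 → 42; n=10 → 52.
Orbitals: 7 + 12 + 18 + 25 + 33 + 42 + 52 = 189. With m_s fixed to -1/2 there is one state per orbital, so 189 states.

189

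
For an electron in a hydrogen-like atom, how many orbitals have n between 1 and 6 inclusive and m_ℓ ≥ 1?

Treat each shell separately and count matching orbitals:
n=2 → 1; n=3 → 3; n=4 → 6; n=5 → 10; n=6 → 15.
Total orbitals: 1 + 3 + 6 + 10 + 15 = 35.

35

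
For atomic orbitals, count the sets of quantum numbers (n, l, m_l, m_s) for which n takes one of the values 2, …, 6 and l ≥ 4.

58

For each n in the range, tally the orbitals obeying l ≥ 4:
n=5 → 9; n=6 → 20.
Orbitals: 9 + 20 = 29. Including both spin states (m_s = ±1/2) gives 2 × 29 = 58 states.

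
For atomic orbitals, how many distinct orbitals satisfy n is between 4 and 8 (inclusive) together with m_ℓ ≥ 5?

For each n in the range, tally the orbitals obeying m_ℓ ≥ 5:
n=6 → 1; n=7 → 3; n=8 → 6.
Total orbitals: 1 + 3 + 6 = 10.

10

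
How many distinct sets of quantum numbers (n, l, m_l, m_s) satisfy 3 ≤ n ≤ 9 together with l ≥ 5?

260

Count contributing orbitals for each principal shell:
n=6 → 11; n=7 → 24; n=8 → 39; n=9 → 56.
Orbitals: 11 + 24 + 39 + 56 = 130. Including both spin states (m_s = ±1/2) gives 2 × 130 = 260 states.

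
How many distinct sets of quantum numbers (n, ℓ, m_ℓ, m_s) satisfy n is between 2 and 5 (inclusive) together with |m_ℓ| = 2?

Count contributing orbitals for each principal shell:
n=3 → 2; n=4 → 4; n=5 → 6.
Orbitals: 2 + 4 + 6 = 12. Including both spin states (m_s = ±1/2) gives 2 × 12 = 24 states.

24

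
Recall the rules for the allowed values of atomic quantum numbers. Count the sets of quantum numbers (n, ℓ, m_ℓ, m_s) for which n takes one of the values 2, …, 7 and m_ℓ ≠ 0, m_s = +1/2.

Go shell by shell, enumerating (ℓ, m_ℓ) with m_ℓ ≠ 0:
n=2 → 2; n=3 → 6; n=4 → 12; n=5 → 20; n=6 → 30; n=7 → 42.
Orbitals: 2 + 6 + 12 + 20 + 30 + 42 = 112. With m_s fixed to +1/2 there is one state per orbital, so 112 states.

112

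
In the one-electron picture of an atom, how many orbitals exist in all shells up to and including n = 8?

204

Total orbitals = 1² + 2² + 3² + 4² + 5² + 6² + 7² + 8² = 204.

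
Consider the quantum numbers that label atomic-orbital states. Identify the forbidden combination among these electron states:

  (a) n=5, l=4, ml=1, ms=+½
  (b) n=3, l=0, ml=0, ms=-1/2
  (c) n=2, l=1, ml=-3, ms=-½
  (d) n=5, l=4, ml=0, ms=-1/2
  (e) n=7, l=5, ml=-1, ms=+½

(c) has |ml| = 3 > l = 1, violating −l ≤ ml ≤ l.
The remaining sets (a), (b), (d), (e) satisfy all four rules.

(c)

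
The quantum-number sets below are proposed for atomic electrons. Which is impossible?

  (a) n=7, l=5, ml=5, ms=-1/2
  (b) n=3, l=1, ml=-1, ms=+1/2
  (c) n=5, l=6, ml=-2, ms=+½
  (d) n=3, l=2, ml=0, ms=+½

(c) has l = 6 ≥ n = 5, violating 0 ≤ l ≤ n−1.
The remaining sets (a), (b), (d) satisfy all four rules.

(c)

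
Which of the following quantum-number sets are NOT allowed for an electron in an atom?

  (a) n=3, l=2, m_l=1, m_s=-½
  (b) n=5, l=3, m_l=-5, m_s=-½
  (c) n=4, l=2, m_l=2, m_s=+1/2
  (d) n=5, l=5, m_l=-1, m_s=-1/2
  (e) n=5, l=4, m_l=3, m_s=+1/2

(b) has |m_l| = 5 > l = 3, violating −l ≤ m_l ≤ l.
(d) has l = 5 ≥ n = 5, violating 0 ≤ l ≤ n−1.
The remaining sets (a), (c), (e) satisfy all four rules.

(b) and (d)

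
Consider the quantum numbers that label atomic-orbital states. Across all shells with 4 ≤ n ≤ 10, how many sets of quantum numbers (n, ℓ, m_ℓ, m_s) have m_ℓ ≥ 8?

8

Work shell by shell — for each n, count the (ℓ, m_ℓ) pairs that satisfy m_ℓ ≥ 8:
n=9 → 1; n=10 → 3.
Orbitals: 1 + 3 = 4. Including both spin states (m_s = ±1/2) gives 2 × 4 = 8 states.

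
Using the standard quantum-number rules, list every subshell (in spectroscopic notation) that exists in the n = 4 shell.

4s, 4p, 4d, 4f

For n = 4, ℓ runs from 0 to 3. In spectroscopic notation ℓ = 0,1,2,… ↔ s,p,d,f,g,h,i, so the subshells are 4s, 4p, 4d, 4f.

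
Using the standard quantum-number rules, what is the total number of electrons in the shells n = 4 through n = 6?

154

Shell n has n² orbitals: 4²=16 + 5²=25 + 6²=36 = 77 orbitals.
Two spin states per orbital: 2 × 77 = 154 electrons.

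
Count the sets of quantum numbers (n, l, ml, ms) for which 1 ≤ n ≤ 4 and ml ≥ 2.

For each n in the range, tally the orbitals obeying ml ≥ 2:
n=3 → 1; n=4 → 3.
Orbitals: 1 + 3 = 4. Including both spin states (ms = ±1/2) gives 2 × 4 = 8 states.

8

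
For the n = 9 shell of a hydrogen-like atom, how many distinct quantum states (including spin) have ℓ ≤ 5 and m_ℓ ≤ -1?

With n = 9 the allowed ℓ are 0, 1, …, 8.
Contributions: ℓ=1 → 1; ℓ=2 → 2; ℓ=3 → 3; ℓ=4 → 4; ℓ=5 → 5.
Orbitals: 1 + 2 + 3 + 4 + 5 = 15. Each orbital carries two spin states, so 15 × 2 = 30 states.

30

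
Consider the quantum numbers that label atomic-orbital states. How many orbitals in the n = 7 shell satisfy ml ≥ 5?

3

The n = 7 shell has l = 0 through 6; check each.
The (l, ml) pairs meeting ml ≥ 5 give: l=5 → 1; l=6 → 2.
Total orbitals: 1 + 2 = 3.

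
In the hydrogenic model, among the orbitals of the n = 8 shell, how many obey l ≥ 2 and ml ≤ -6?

3

For n = 8, l ranges over 0 … 7.
Per l-value: l=6 → 1; l=7 → 2.
Total orbitals: 1 + 2 = 3.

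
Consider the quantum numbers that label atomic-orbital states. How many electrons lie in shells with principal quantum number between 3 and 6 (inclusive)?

Shell n has n² orbitals: 3²=9 + 4²=16 + 5²=25 + 6²=36 = 86 orbitals.
Two spin states per orbital: 2 × 86 = 172 electrons.

172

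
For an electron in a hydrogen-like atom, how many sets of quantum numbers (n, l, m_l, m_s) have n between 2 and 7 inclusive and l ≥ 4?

124

Treat each shell separately and count matching orbitals:
n=5 → 9; n=6 → 20; n=7 → 33.
Orbitals: 9 + 20 + 33 = 62. Including both spin states (m_s = ±1/2) gives 2 × 62 = 124 states.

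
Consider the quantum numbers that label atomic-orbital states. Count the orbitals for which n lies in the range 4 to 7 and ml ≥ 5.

Count contributing orbitals for each principal shell:
n=6 → 1; n=7 → 3.
Total orbitals: 1 + 3 = 4.

4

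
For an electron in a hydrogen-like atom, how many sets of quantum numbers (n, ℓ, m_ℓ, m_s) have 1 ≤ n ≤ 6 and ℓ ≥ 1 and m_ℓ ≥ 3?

20

Work shell by shell — for each n, count the (ℓ, m_ℓ) pairs that satisfy ℓ ≥ 1 and m_ℓ ≥ 3:
n=4 → 1; n=5 → 3; n=6 → 6.
Orbitals: 1 + 3 + 6 = 10. Including both spin states (m_s = ±1/2) gives 2 × 10 = 20 states.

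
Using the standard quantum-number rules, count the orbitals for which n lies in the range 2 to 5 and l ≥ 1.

50

Work shell by shell — for each n, count the (l, m_l) pairs that satisfy l ≥ 1:
n=2 → 3; n=3 → 8; n=4 → 15; n=5 → 24.
Total orbitals: 3 + 8 + 15 + 24 = 50.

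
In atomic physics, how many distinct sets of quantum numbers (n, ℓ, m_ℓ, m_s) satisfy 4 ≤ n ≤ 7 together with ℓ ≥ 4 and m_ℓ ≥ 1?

Work shell by shell — for each n, count the (ℓ, m_ℓ) pairs that satisfy ℓ ≥ 4 and m_ℓ ≥ 1:
n=5 → 4; n=6 → 9; n=7 → 15.
Orbitals: 4 + 9 + 15 = 28. Including both spin states (m_s = ±1/2) gives 2 × 28 = 56 states.

56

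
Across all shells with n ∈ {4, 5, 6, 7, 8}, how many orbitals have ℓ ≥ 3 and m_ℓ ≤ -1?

Count contributing orbitals for each principal shell:
n=4 → 3; n=5 → 7; n=6 → 12; n=7 → 18; n=8 → 25.
Total orbitals: 3 + 7 + 12 + 18 + 25 = 65.

65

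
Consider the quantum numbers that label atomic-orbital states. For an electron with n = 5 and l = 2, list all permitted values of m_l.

m_l takes every integer from −l to +l. With l = 2 that gives the 5 values -2, -1, 0, 1, 2.

-2, -1, 0, 1, 2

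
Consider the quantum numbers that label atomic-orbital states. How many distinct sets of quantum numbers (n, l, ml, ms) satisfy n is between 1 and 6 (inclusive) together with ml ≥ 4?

Go shell by shell, enumerating (l, ml) with ml ≥ 4:
n=5 → 1; n=6 → 3.
Orbitals: 1 + 3 = 4. Including both spin states (ms = ±1/2) gives 2 × 4 = 8 states.

8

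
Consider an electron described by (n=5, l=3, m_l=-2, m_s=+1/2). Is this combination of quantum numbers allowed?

Yes

n = 5 is a positive integer. l = 3 satisfies 0 ≤ l ≤ n−1 = 4. m_l = -2 lies in the range −l … +l (here −3 … 3). m_s = +1/2 is one of ±1/2.
All four constraints are satisfied.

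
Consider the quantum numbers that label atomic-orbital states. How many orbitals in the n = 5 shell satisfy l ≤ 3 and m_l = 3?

Contributions: l=3 → 1.
Total orbitals: 1.

1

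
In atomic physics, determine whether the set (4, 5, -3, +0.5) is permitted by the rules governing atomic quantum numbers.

Invalid

The orbital quantum number must satisfy 0 ≤ ℓ ≤ n−1. With n = 4 the allowed ℓ values are 0, 1, 2, 3, so ℓ = 5 is out of range.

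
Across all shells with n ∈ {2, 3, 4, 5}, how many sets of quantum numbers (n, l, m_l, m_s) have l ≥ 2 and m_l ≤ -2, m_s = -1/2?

10

Treat each shell separately and count matching orbitals:
n=3 → 1; n=4 → 3; n=5 → 6.
Orbitals: 1 + 3 + 6 = 10. With m_s fixed to -1/2 there is one state per orbital, so 10 states.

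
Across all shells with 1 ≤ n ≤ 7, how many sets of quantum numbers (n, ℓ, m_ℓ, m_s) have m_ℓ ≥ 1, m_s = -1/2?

Work shell by shell — for each n, count the (ℓ, m_ℓ) pairs that satisfy m_ℓ ≥ 1:
n=2 → 1; n=3 → 3; n=4 → 6; n=5 → 10; n=6 → 15; n=7 → 21.
Orbitals: 1 + 3 + 6 + 10 + 15 + 21 = 56. With m_s fixed to -1/2 there is one state per orbital, so 56 states.

56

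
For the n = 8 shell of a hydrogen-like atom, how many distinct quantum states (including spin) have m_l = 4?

The n = 8 shell has l = 0 through 7; check each.
Contributions: l=4 → 1; l=5 → 1; l=6 → 1; l=7 → 1.
Orbitals: 1 + 1 + 1 + 1 = 4. Each orbital carries two spin states, so 4 × 2 = 8 states.

8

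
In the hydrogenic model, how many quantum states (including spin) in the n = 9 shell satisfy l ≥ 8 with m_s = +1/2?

For n = 9, l ranges over 0 … 8.
The (l, m_l) pairs meeting l ≥ 8 give: l=8 → 17.
Orbitals: 17. With m_s fixed to a single value there is one state per orbital, giving 17 states.

17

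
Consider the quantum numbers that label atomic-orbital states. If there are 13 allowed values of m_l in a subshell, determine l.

l = 6

m_l ranges over 2l+1 integers, so 2l+1 = 13 ⇒ l = 6.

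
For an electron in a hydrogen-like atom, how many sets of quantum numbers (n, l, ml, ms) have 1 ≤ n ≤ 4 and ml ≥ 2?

Work shell by shell — for each n, count the (l, ml) pairs that satisfy ml ≥ 2:
n=3 → 1; n=4 → 3.
Orbitals: 1 + 3 = 4. Including both spin states (ms = ±1/2) gives 2 × 4 = 8 states.

8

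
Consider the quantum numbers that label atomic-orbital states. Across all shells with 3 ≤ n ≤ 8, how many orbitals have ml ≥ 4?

20

For each n in the range, tally the orbitals obeying ml ≥ 4:
n=5 → 1; n=6 → 3; n=7 → 6; n=8 → 10.
Total orbitals: 1 + 3 + 6 + 10 = 20.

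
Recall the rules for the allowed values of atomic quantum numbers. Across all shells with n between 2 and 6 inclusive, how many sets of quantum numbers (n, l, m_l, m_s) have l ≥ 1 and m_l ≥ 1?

For each n in the range, tally the orbitals obeying l ≥ 1 and m_l ≥ 1:
n=2 → 1; n=3 → 3; n=4 → 6; n=5 → 10; n=6 → 15.
Orbitals: 1 + 3 + 6 + 10 + 15 = 35. Including both spin states (m_s = ±1/2) gives 2 × 35 = 70 states.

70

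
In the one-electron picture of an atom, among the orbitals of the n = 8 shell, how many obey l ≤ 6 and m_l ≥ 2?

15

With n = 8 the allowed l are 0, 1, …, 7.
The (l, m_l) pairs meeting l ≤ 6 and m_l ≥ 2 give: l=2 → 1; l=3 → 2; l=4 → 3; l=5 → 4; l=6 → 5.
Total orbitals: 1 + 2 + 3 + 4 + 5 = 15.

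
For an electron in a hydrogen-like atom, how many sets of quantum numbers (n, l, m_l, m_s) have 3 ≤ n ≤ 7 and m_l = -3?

20

Per-shell orbital counts meeting the constraint:
n=4 → 1; n=5 → 2; n=6 → 3; n=7 → 4.
Orbitals: 1 + 2 + 3 + 4 = 10. Including both spin states (m_s = ±1/2) gives 2 × 10 = 20 states.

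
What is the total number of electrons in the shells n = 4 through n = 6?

Shell n has n² orbitals: 4²=16 + 5²=25 + 6²=36 = 77 orbitals.
Two spin states per orbital: 2 × 77 = 154 electrons.

154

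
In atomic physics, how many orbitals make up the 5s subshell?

A subshell has 2ℓ+1 orbitals; with ℓ = 0, that's 1.

1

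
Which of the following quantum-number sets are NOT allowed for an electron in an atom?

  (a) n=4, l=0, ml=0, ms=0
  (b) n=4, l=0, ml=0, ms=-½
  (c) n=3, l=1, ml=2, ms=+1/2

(a) has ms = 0, but an electron's spin must be ±1/2.
(c) has |ml| = 2 > l = 1, violating −l ≤ ml ≤ l.
The remaining set (b) satisfies all four rules.

(a) and (c)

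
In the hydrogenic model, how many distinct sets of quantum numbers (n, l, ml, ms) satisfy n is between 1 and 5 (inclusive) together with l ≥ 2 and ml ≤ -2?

20

Treat each shell separately and count matching orbitals:
n=3 → 1; n=4 → 3; n=5 → 6.
Orbitals: 1 + 3 + 6 = 10. Including both spin states (ms = ±1/2) gives 2 × 10 = 20 states.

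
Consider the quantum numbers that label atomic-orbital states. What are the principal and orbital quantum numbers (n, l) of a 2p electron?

n = 2, l = 1

The leading integer gives n = 2; the letter 'p' means l = 1.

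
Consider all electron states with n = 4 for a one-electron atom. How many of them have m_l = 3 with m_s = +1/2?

The n = 4 shell has l = 0 through 3; check each.
Per l-value: l=3 → 1.
Orbitals: 1. With m_s fixed to a single value there is one state per orbital, giving 1 state.

1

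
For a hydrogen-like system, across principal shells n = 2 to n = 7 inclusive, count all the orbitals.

139

Shell n has n² orbitals: 2²=4 + 3²=9 + 4²=16 + 5²=25 + 6²=36 + 7²=49 = 139 orbitals.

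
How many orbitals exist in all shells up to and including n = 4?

30

Total orbitals = 1² + 2² + 3² + 4² = 30.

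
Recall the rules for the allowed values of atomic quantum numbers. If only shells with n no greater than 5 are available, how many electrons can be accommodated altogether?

Total orbitals = 1² + 2² + 3² + 4² + 5² = 55. Doubling for spin gives 110 electrons.

110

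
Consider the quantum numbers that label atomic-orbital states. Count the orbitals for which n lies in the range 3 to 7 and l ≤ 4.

100

For each n in the range, tally the orbitals obeying l ≤ 4:
n=3 → 9; n=4 → 16; n=5 → 25; n=6 → 25; n=7 → 25.
Total orbitals: 9 + 16 + 25 + 25 + 25 = 100.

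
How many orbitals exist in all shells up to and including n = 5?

55

Total orbitals = 1² + 2² + 3² + 4² + 5² = 55.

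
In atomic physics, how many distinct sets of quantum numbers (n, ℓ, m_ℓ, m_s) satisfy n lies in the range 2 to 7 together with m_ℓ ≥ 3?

40

For each n in the range, tally the orbitals obeying m_ℓ ≥ 3:
n=4 → 1; n=5 → 3; n=6 → 6; n=7 → 10.
Orbitals: 1 + 3 + 6 + 10 = 20. Including both spin states (m_s = ±1/2) gives 2 × 20 = 40 states.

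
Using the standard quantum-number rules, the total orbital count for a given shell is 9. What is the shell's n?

n = 3

n² = 9 ⇒ n = 3.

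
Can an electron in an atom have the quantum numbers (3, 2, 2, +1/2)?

n = 3 is a positive integer. l = 2 satisfies 0 ≤ l ≤ n−1 = 2. ml = 2 lies in the range −l … +l (here −2 … 2). ms = +1/2 is one of ±1/2.
All four constraints are satisfied.

Valid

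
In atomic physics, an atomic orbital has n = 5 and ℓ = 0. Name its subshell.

ℓ = 0 corresponds to the letter 's', so the subshell is 5s.

5s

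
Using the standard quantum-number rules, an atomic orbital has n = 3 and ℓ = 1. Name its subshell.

ℓ = 1 corresponds to the letter 'p', so the subshell is 3p.

3p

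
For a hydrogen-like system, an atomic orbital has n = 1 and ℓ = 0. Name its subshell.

1s

ℓ = 0 corresponds to the letter 's', so the subshell is 1s.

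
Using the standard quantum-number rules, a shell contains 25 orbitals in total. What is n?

n² = 25 ⇒ n = 5.

n = 5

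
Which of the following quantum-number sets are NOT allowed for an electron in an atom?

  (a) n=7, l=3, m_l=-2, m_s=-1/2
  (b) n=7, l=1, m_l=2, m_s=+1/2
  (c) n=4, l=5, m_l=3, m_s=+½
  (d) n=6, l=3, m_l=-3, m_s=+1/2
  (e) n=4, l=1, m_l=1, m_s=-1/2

(b) has |m_l| = 2 > l = 1, violating −l ≤ m_l ≤ l.
(c) has l = 5 ≥ n = 4, violating 0 ≤ l ≤ n−1.
The remaining sets (a), (d), (e) satisfy all four rules.

(b) and (c)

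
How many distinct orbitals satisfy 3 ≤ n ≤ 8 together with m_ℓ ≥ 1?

83

Work shell by shell — for each n, count the (ℓ, m_ℓ) pairs that satisfy m_ℓ ≥ 1:
n=3 → 3; n=4 → 6; n=5 → 10; n=6 → 15; n=7 → 21; n=8 → 28.
Total orbitals: 3 + 6 + 10 + 15 + 21 + 28 = 83.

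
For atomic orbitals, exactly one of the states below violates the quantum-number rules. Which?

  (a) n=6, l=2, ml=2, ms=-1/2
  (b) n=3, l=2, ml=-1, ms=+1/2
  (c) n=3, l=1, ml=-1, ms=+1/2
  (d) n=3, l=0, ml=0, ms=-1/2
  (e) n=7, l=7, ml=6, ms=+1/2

(e) has l = 7 ≥ n = 7, violating 0 ≤ l ≤ n−1.
The remaining sets (a), (b), (c), (d) satisfy all four rules.

(e)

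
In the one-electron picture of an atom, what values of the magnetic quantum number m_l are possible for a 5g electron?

The 5g subshell has l = 4, and m_l takes every integer from −l to +l. With l = 4 that gives the 9 values -4, -3, -2, -1, 0, 1, 2, 3, 4.

-4, -3, -2, -1, 0, 1, 2, 3, 4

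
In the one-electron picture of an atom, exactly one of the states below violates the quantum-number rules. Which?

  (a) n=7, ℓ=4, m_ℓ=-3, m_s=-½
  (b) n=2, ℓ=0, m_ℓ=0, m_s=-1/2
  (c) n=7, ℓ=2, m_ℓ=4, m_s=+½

(c) has |m_ℓ| = 4 > ℓ = 2, violating −ℓ ≤ m_ℓ ≤ ℓ.
The remaining sets (a), (b) satisfy all four rules.

(c)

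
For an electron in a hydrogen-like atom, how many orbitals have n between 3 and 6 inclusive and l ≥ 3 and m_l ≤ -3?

10

Treat each shell separately and count matching orbitals:
n=4 → 1; n=5 → 3; n=6 → 6.
Total orbitals: 1 + 3 + 6 = 10.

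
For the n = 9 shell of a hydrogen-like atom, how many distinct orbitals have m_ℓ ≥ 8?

With n = 9 the allowed ℓ are 0, 1, …, 8.
Per ℓ-value: ℓ=8 → 1.
Total orbitals: 1.

1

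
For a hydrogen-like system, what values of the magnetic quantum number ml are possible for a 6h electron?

-5, -4, -3, -2, -1, 0, 1, 2, 3, 4, 5

The 6h subshell has l = 5, and ml takes every integer from −l to +l. With l = 5 that gives the 11 values -5, -4, -3, -2, -1, 0, 1, 2, 3, 4, 5.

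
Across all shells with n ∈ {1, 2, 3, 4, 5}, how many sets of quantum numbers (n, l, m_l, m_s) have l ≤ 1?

Per-shell orbital counts meeting the constraint:
n=1 → 1; n=2 → 4; n=3 → 4; n=4 → 4; n=5 → 4.
Orbitals: 1 + 4 + 4 + 4 + 4 = 17. Including both spin states (m_s = ±1/2) gives 2 × 17 = 34 states.

34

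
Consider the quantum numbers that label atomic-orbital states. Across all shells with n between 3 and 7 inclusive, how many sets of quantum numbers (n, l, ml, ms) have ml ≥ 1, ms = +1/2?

55

Treat each shell separately and count matching orbitals:
n=3 → 3; n=4 → 6; n=5 → 10; n=6 → 15; n=7 → 21.
Orbitals: 3 + 6 + 10 + 15 + 21 = 55. With ms fixed to +1/2 there is one state per orbital, so 55 states.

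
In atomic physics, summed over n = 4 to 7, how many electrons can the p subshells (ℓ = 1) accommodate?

A p subshell (ℓ = 1) exists for every n ≥ 2, so shells n = 4, 5, 6, 7 each contribute one — 4 subshells.
Since each p subshell holds 2(2·1+1) = 6 electrons, the total is 4 × 6 = 24.

24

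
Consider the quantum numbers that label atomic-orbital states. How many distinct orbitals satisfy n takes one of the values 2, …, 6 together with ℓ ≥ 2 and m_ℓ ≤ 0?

40

Work shell by shell — for each n, count the (ℓ, m_ℓ) pairs that satisfy ℓ ≥ 2 and m_ℓ ≤ 0:
n=3 → 3; n=4 → 7; n=5 → 12; n=6 → 18.
Total orbitals: 3 + 7 + 12 + 18 = 40.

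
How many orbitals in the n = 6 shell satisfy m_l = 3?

With n = 6 the allowed l are 0, 1, …, 5.
Per l-value: l=3 → 1; l=4 → 1; l=5 → 1.
Total orbitals: 1 + 1 + 1 = 3.

3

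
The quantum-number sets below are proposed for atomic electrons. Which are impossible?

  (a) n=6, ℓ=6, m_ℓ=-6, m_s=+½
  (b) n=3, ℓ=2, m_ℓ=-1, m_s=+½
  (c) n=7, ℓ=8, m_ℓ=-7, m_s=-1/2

(a) and (c)

(a) has ℓ = 6 ≥ n = 6, violating 0 ≤ ℓ ≤ n−1.
(c) has ℓ = 8 ≥ n = 7, violating 0 ≤ ℓ ≤ n−1.
The remaining set (b) satisfies all four rules.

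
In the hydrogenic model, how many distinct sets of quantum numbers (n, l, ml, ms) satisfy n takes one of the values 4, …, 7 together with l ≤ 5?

226

Treat each shell separately and count matching orbitals:
n=4 → 16; n=5 → 25; n=6 → 36; n=7 → 36.
Orbitals: 16 + 25 + 36 + 36 = 113. Including both spin states (ms = ±1/2) gives 2 × 113 = 226 states.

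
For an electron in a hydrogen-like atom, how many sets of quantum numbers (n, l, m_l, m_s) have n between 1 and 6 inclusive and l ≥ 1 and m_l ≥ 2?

Count contributing orbitals for each principal shell:
n=3 → 1; n=4 → 3; n=5 → 6; n=6 → 10.
Orbitals: 1 + 3 + 6 + 10 = 20. Including both spin states (m_s = ±1/2) gives 2 × 20 = 40 states.

40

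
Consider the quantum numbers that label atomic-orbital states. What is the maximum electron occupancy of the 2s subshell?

A subshell with l = 0 has 2l+1 = 1 orbital, each holding 2 electrons (spin ±1/2), so 1 × 2 = 2.

2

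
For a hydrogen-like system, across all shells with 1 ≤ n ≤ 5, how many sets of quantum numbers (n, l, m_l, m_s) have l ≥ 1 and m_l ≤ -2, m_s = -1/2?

For each n in the range, tally the orbitals obeying l ≥ 1 and m_l ≤ -2:
n=3 → 1; n=4 → 3; n=5 → 6.
Orbitals: 1 + 3 + 6 = 10. With m_s fixed to -1/2 there is one state per orbital, so 10 states.

10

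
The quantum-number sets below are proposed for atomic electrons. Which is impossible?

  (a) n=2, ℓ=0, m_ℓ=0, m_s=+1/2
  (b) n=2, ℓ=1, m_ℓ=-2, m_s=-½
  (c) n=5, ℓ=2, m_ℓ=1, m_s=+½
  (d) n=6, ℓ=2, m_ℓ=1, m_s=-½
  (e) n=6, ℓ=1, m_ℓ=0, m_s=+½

(b)

(b) has |m_ℓ| = 2 > ℓ = 1, violating −ℓ ≤ m_ℓ ≤ ℓ.
The remaining sets (a), (c), (d), (e) satisfy all four rules.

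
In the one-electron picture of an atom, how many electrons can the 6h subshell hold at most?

A subshell with l = 5 has 2l+1 = 11 orbitals, each holding 2 electrons (spin ±1/2), so 11 × 2 = 22.

22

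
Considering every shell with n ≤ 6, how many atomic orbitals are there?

91

Total orbitals = 1² + 2² + 3² + 4² + 5² + 6² = 91.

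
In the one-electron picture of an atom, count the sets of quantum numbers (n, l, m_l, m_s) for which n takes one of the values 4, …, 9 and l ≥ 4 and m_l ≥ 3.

For each n in the range, tally the orbitals obeying l ≥ 4 and m_l ≥ 3:
n=5 → 2; n=6 → 5; n=7 → 9; n=8 → 14; n=9 → 20.
Orbitals: 2 + 5 + 9 + 14 + 20 = 50. Including both spin states (m_s = ±1/2) gives 2 × 50 = 100 states.

100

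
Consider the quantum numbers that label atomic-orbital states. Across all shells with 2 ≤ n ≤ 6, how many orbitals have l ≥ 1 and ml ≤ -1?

Go shell by shell, enumerating (l, ml) with l ≥ 1 and ml ≤ -1:
n=2 → 1; n=3 → 3; n=4 → 6; n=5 → 10; n=6 → 15.
Total orbitals: 1 + 3 + 6 + 10 + 15 = 35.

35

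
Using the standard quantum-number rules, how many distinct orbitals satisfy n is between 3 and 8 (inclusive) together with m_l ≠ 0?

166

Work shell by shell — for each n, count the (l, m_l) pairs that satisfy m_l ≠ 0:
n=3 → 6; n=4 → 12; n=5 → 20; n=6 → 30; n=7 → 42; n=8 → 56.
Total orbitals: 6 + 12 + 20 + 30 + 42 + 56 = 166.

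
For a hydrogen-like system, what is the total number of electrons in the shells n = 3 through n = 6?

Shell n has n² orbitals: 3²=9 + 4²=16 + 5²=25 + 6²=36 = 86 orbitals.
Two spin states per orbital: 2 × 86 = 172 electrons.

172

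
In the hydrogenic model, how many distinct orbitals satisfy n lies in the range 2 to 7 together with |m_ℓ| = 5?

6

Treat each shell separately and count matching orbitals:
n=6 → 2; n=7 → 4.
Total orbitals: 2 + 4 = 6.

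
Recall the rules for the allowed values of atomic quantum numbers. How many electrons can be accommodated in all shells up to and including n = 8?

408

Total orbitals = 1² + 2² + 3² + 4² + 5² + 6² + 7² + 8² = 204. Doubling for spin gives 408 electrons.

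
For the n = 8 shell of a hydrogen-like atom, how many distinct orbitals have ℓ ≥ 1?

With n = 8 the allowed ℓ are 0, 1, …, 7.
Per ℓ-value: ℓ=1 → 3; ℓ=2 → 5; ℓ=3 → 7; ℓ=4 → 9; ℓ=5 → 11; ℓ=6 → 13; ℓ=7 → 15.
Total orbitals: 3 + 5 + 7 + 9 + 11 + 13 + 15 = 63.

63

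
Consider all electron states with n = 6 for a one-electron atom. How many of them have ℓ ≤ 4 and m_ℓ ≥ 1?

20

The (ℓ, m_ℓ) pairs meeting ℓ ≤ 4 and m_ℓ ≥ 1 give: ℓ=1 → 1; ℓ=2 → 2; ℓ=3 → 3; ℓ=4 → 4.
Orbitals: 1 + 2 + 3 + 4 = 10. Each orbital carries two spin states, so 10 × 2 = 20 states.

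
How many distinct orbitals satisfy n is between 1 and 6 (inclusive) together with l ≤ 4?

For each n in the range, tally the orbitals obeying l ≤ 4:
n=1 → 1; n=2 → 4; n=3 → 9; n=4 → 16; n=5 → 25; n=6 → 25.
Total orbitals: 1 + 4 + 9 + 16 + 25 + 25 = 80.

80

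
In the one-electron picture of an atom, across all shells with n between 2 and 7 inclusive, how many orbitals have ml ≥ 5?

4

Work shell by shell — for each n, count the (l, ml) pairs that satisfy ml ≥ 5:
n=6 → 1; n=7 → 3.
Total orbitals: 1 + 3 = 4.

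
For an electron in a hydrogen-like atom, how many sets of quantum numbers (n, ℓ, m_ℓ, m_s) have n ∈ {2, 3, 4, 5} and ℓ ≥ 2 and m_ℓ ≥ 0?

Treat each shell separately and count matching orbitals:
n=3 → 3; n=4 → 7; n=5 → 12.
Orbitals: 3 + 7 + 12 = 22. Including both spin states (m_s = ±1/2) gives 2 × 22 = 44 states.

44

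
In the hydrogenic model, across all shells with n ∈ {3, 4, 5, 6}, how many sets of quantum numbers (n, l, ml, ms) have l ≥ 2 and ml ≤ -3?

20

For each n in the range, tally the orbitals obeying l ≥ 2 and ml ≤ -3:
n=4 → 1; n=5 → 3; n=6 → 6.
Orbitals: 1 + 3 + 6 = 10. Including both spin states (ms = ±1/2) gives 2 × 10 = 20 states.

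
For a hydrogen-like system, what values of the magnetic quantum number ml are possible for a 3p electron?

-1, 0, 1

The 3p subshell has l = 1, and ml takes every integer from −l to +l. With l = 1 that gives the 3 values -1, 0, 1.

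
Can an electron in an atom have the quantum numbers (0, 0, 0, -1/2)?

The principal quantum number must be a positive integer (n ≥ 1), but here n = 0.

Invalid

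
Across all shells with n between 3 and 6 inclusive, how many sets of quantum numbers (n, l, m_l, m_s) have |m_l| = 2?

40

Go shell by shell, enumerating (l, m_l) with |m_l| = 2:
n=3 → 2; n=4 → 4; n=5 → 6; n=6 → 8.
Orbitals: 2 + 4 + 6 + 8 = 20. Including both spin states (m_s = ±1/2) gives 2 × 20 = 40 states.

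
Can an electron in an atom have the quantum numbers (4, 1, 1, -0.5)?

n = 4 is a positive integer. l = 1 satisfies 0 ≤ l ≤ n−1 = 3. m_l = 1 lies in the range −l … +l (here −1 … 1). m_s = -1/2 is one of ±1/2.
All four constraints are satisfied.

Allowed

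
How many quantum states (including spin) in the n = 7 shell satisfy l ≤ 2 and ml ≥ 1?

With n = 7 the allowed l are 0, 1, …, 6.
Per l-value: l=1 → 1; l=2 → 2.
Orbitals: 1 + 2 = 3. Each orbital carries two spin states, so 3 × 2 = 6 states.

6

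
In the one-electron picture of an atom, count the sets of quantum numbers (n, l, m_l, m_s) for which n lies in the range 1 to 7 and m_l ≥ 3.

For each n in the range, tally the orbitals obeying m_l ≥ 3:
n=4 → 1; n=5 → 3; n=6 → 6; n=7 → 10.
Orbitals: 1 + 3 + 6 + 10 = 20. Including both spin states (m_s = ±1/2) gives 2 × 20 = 40 states.

40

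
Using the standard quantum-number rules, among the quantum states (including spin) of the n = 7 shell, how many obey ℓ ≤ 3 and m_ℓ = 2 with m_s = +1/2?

2

For n = 7, ℓ ranges over 0 … 6.
Per ℓ-value: ℓ=2 → 1; ℓ=3 → 1.
Orbitals: 1 + 1 = 2. With m_s fixed to a single value there is one state per orbital, giving 2 states.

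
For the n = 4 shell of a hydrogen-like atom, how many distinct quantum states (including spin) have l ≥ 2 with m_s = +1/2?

12

Contributions: l=2 → 5; l=3 → 7.
Orbitals: 5 + 7 = 12. With m_s fixed to a single value there is one state per orbital, giving 12 states.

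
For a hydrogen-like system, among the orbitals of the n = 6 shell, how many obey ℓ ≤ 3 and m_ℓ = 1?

3

With n = 6 the allowed ℓ are 0, 1, …, 5.
Contributions: ℓ=1 → 1; ℓ=2 → 1; ℓ=3 → 1.
Total orbitals: 1 + 1 + 1 = 3.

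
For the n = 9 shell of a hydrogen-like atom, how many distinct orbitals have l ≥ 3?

Go through l = 0, …, 8 (the values permitted for n = 9).
Contributions: l=3 → 7; l=4 → 9; l=5 → 11; l=6 → 13; l=7 → 15; l=8 → 17.
Total orbitals: 7 + 9 + 11 + 13 + 15 + 17 = 72.

72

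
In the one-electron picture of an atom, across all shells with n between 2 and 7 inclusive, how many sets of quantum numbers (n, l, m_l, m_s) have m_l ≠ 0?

For each n in the range, tally the orbitals obeying m_l ≠ 0:
n=2 → 2; n=3 → 6; n=4 → 12; n=5 → 20; n=6 → 30; n=7 → 42.
Orbitals: 2 + 6 + 12 + 20 + 30 + 42 = 112. Including both spin states (m_s = ±1/2) gives 2 × 112 = 224 states.

224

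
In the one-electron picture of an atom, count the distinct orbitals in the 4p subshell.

3

A subshell has 2l+1 orbitals; with l = 1, that's 3.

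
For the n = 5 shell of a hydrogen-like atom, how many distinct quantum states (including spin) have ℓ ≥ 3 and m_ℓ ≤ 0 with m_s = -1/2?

9

The n = 5 shell has ℓ = 0 through 4; check each.
Contributions: ℓ=3 → 4; ℓ=4 → 5.
Orbitals: 4 + 5 = 9. With m_s fixed to a single value there is one state per orbital, giving 9 states.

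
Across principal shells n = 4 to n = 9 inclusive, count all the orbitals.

Shell n has n² orbitals: 4²=16 + 5²=25 + 6²=36 + 7²=49 + 8²=64 + 9²=81 = 271 orbitals.

271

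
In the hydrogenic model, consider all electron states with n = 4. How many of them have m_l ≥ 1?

Contributions: l=1 → 1; l=2 → 2; l=3 → 3.
Orbitals: 1 + 2 + 3 = 6. Each orbital carries two spin states, so 6 × 2 = 12 states.

12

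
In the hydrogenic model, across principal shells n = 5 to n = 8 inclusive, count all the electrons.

Shell n has n² orbitals: 5²=25 + 6²=36 + 7²=49 + 8²=64 = 174 orbitals.
Two spin states per orbital: 2 × 174 = 348 electrons.

348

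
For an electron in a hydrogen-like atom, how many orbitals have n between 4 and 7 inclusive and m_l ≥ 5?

Treat each shell separately and count matching orbitals:
n=6 → 1; n=7 → 3.
Total orbitals: 1 + 3 = 4.

4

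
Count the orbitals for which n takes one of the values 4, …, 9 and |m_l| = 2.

54

Go shell by shell, enumerating (l, m_l) with |m_l| = 2:
n=4 → 4; n=5 → 6; n=6 → 8; n=7 → 10; n=8 → 12; n=9 → 14.
Total orbitals: 4 + 6 + 8 + 10 + 12 + 14 = 54.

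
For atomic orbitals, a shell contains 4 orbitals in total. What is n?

n = 2

n² = 4 ⇒ n = 2.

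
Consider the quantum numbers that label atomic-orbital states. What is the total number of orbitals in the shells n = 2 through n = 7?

Shell n has n² orbitals: 2²=4 + 3²=9 + 4²=16 + 5²=25 + 6²=36 + 7²=49 = 139 orbitals.

139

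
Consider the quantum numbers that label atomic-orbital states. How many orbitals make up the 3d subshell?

A subshell has 2ℓ+1 orbitals; with ℓ = 2, that's 5.

5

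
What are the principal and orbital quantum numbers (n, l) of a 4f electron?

The leading integer gives n = 4; the letter 'f' means l = 3.

n = 4, l = 3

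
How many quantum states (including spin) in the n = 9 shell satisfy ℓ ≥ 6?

90

The n = 9 shell has ℓ = 0 through 8; check each.
The (ℓ, m_ℓ) pairs meeting ℓ ≥ 6 give: ℓ=6 → 13; ℓ=7 → 15; ℓ=8 → 17.
Orbitals: 13 + 15 + 17 = 45. Each orbital carries two spin states, so 45 × 2 = 90 states.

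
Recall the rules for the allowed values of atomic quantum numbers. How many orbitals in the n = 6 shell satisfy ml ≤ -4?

3

For n = 6, l ranges over 0 … 5.
Per l-value: l=4 → 1; l=5 → 2.
Total orbitals: 1 + 2 = 3.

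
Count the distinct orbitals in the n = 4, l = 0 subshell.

A subshell has 2l+1 orbitals; with l = 0, that's 1.

1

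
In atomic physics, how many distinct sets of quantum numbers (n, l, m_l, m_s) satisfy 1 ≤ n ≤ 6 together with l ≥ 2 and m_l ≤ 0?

80

Per-shell orbital counts meeting the constraint:
n=3 → 3; n=4 → 7; n=5 → 12; n=6 → 18.
Orbitals: 3 + 7 + 12 + 18 = 40. Including both spin states (m_s = ±1/2) gives 2 × 40 = 80 states.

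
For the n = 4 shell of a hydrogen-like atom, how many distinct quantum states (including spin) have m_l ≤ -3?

Go through l = 0, …, 3 (the values permitted for n = 4).
Orbitals with m_l ≤ -3, by l: l=3 → 1.
Orbitals: 1. Each orbital carries two spin states, so 1 × 2 = 2 states.

2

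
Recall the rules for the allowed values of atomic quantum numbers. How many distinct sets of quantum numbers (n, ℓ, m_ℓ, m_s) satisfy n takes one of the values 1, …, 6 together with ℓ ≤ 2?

Count contributing orbitals for each principal shell:
n=1 → 1; n=2 → 4; n=3 → 9; n=4 → 9; n=5 → 9; n=6 → 9.
Orbitals: 1 + 4 + 9 + 9 + 9 + 9 = 41. Including both spin states (m_s = ±1/2) gives 2 × 41 = 82 states.

82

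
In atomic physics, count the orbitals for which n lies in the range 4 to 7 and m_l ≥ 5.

Go shell by shell, enumerating (l, m_l) with m_l ≥ 5:
n=6 → 1; n=7 → 3.
Total orbitals: 1 + 3 = 4.

4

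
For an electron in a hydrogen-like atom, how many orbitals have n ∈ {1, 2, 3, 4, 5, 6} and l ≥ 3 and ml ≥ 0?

28

Go shell by shell, enumerating (l, ml) with l ≥ 3 and ml ≥ 0:
n=4 → 4; n=5 → 9; n=6 → 15.
Total orbitals: 4 + 9 + 15 = 28.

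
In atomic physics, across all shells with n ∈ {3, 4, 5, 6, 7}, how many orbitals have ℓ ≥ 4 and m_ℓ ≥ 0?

Go shell by shell, enumerating (ℓ, m_ℓ) with ℓ ≥ 4 and m_ℓ ≥ 0:
n=5 → 5; n=6 → 11; n=7 → 18.
Total orbitals: 5 + 11 + 18 = 34.

34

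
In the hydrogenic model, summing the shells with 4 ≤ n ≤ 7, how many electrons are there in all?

252

Shell n has n² orbitals: 4²=16 + 5²=25 + 6²=36 + 7²=49 = 126 orbitals.
Two spin states per orbital: 2 × 126 = 252 electrons.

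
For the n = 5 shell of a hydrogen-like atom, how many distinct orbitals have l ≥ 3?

16

With n = 5 the allowed l are 0, 1, …, 4.
The (l, m_l) pairs meeting l ≥ 3 give: l=3 → 7; l=4 → 9.
Total orbitals: 7 + 9 = 16.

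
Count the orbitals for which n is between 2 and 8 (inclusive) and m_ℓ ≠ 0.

For each n in the range, tally the orbitals obeying m_ℓ ≠ 0:
n=2 → 2; n=3 → 6; n=4 → 12; n=5 → 20; n=6 → 30; n=7 → 42; n=8 → 56.
Total orbitals: 2 + 6 + 12 + 20 + 30 + 42 + 56 = 168.

168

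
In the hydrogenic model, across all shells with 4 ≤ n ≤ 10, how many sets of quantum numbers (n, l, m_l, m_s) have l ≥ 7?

Per-shell orbital counts meeting the constraint:
n=8 → 15; n=9 → 32; n=10 → 51.
Orbitals: 15 + 32 + 51 = 98. Including both spin states (m_s = ±1/2) gives 2 × 98 = 196 states.

196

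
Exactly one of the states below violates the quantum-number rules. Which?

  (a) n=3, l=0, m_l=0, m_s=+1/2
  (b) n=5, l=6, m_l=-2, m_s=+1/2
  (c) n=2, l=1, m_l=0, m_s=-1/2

(b)

(b) has l = 6 ≥ n = 5, violating 0 ≤ l ≤ n−1.
The remaining sets (a), (c) satisfy all four rules.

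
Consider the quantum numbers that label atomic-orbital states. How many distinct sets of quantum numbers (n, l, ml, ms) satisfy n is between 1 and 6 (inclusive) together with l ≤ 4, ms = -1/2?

80

Treat each shell separately and count matching orbitals:
n=1 → 1; n=2 → 4; n=3 → 9; n=4 → 16; n=5 → 25; n=6 → 25.
Orbitals: 1 + 4 + 9 + 16 + 25 + 25 = 80. With ms fixed to -1/2 there is one state per orbital, so 80 states.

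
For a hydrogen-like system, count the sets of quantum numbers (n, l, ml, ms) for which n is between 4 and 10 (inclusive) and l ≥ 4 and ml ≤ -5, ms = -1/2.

35

Go shell by shell, enumerating (l, ml) with l ≥ 4 and ml ≤ -5:
n=6 → 1; n=7 → 3; n=8 → 6; n=9 → 10; n=10 → 15.
Orbitals: 1 + 3 + 6 + 10 + 15 = 35. With ms fixed to -1/2 there is one state per orbital, so 35 states.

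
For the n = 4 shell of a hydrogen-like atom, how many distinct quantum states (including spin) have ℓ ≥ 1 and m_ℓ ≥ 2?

Per ℓ-value: ℓ=2 → 1; ℓ=3 → 2.
Orbitals: 1 + 2 = 3. Each orbital carries two spin states, so 3 × 2 = 6 states.

6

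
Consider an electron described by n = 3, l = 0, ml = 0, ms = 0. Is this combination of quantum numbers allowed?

The spin quantum number for an electron can only be ms = +1/2 or −1/2; ms = 0 is not one of those.

No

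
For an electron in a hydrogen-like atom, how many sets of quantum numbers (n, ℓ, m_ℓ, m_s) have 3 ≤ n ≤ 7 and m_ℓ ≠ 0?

Treat each shell separately and count matching orbitals:
n=3 → 6; n=4 → 12; n=5 → 20; n=6 → 30; n=7 → 42.
Orbitals: 6 + 12 + 20 + 30 + 42 = 110. Including both spin states (m_s = ±1/2) gives 2 × 110 = 220 states.

220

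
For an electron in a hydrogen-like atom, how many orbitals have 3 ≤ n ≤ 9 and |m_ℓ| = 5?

20

Go shell by shell, enumerating (ℓ, m_ℓ) with |m_ℓ| = 5:
n=6 → 2; n=7 → 4; n=8 → 6; n=9 → 8.
Total orbitals: 2 + 4 + 6 + 8 = 20.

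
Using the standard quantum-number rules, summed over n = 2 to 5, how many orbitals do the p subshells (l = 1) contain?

12

A p subshell (l = 1) exists for every n ≥ 2, so shells n = 2, 3, 4, 5 each contribute one — 4 subshells.
Since each p subshell has 2·1+1 = 3 orbitals, the total is 4 × 3 = 12.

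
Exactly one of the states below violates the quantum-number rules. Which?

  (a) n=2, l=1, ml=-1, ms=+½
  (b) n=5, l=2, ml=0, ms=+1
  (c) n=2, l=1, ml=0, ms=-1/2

(b) has ms = +1, but an electron's spin must be ±1/2.
The remaining sets (a), (c) satisfy all four rules.

(b)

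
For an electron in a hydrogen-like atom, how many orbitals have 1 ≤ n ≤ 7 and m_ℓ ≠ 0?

112

Per-shell orbital counts meeting the constraint:
n=2 → 2; n=3 → 6; n=4 → 12; n=5 → 20; n=6 → 30; n=7 → 42.
Total orbitals: 2 + 6 + 12 + 20 + 30 + 42 = 112.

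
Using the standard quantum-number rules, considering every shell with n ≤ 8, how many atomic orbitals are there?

204

Total orbitals = 1² + 2² + 3² + 4² + 5² + 6² + 7² + 8² = 204.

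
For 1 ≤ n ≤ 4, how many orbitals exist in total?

Total orbitals = 1² + 2² + 3² + 4² = 30.

30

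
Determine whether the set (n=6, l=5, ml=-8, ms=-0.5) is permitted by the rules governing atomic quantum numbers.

No

The magnetic quantum number must satisfy −l ≤ ml ≤ l. With l = 5, ml can only be -5, -4, -3, -2, -1, 0, 1, 2, 3, 4, 5, so ml = -8 is forbidden.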